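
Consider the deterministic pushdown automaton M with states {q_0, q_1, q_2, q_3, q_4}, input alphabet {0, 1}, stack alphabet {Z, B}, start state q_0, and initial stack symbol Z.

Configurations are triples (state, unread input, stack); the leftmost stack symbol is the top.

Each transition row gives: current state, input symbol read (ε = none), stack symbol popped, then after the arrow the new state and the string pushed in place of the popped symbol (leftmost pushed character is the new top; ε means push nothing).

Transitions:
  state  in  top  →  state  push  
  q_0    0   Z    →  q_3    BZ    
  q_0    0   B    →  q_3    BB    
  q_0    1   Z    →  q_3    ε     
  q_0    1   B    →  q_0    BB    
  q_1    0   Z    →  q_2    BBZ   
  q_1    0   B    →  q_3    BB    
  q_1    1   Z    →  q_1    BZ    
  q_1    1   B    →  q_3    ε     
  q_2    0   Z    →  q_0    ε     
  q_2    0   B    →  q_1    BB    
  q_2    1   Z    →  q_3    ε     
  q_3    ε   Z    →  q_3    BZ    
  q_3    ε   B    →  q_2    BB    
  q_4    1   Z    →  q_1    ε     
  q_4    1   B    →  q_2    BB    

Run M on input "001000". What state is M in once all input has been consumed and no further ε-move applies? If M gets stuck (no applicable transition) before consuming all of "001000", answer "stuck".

(q_0, 001000, Z)
  read 0, top Z: go to q_3, push BZ → (q_3, 01000, BZ)
  ε-move, top B: go to q_2, push BB → (q_2, 01000, BBZ)
  read 0, top B: go to q_1, push BB → (q_1, 1000, BBBZ)
  read 1, top B: go to q_3, push ε → (q_3, 000, BBZ)
  ε-move, top B: go to q_2, push BB → (q_2, 000, BBBZ)
  read 0, top B: go to q_1, push BB → (q_1, 00, BBBBZ)
  read 0, top B: go to q_3, push BB → (q_3, 0, BBBBBZ)
  ε-move, top B: go to q_2, push BB → (q_2, 0, BBBBBBZ)
  read 0, top B: go to q_1, push BB → (q_1, ε, BBBBBBBZ)
All input consumed; M is in state q_1.

q_1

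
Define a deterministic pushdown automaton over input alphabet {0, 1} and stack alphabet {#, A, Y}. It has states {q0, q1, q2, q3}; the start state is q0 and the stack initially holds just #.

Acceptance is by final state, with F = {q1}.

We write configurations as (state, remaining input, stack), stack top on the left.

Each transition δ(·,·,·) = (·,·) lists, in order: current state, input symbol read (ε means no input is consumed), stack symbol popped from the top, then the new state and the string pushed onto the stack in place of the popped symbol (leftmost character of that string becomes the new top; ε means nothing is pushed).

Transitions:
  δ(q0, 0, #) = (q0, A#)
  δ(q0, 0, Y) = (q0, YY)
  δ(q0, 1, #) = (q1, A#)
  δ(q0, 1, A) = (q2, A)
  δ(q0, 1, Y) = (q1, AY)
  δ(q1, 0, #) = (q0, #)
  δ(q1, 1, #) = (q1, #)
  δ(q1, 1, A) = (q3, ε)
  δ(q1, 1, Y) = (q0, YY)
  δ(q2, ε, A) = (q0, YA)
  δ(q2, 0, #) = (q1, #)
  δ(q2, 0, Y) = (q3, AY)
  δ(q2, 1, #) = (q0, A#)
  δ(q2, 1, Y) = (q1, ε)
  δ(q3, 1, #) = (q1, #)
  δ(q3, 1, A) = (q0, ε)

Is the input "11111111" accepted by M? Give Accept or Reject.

(q0, 11111111, #) ⊢ (q1, 1111111, A#) ⊢ (q3, 111111, #) ⊢ (q1, 11111, #) ⊢ (q1, 1111, #) ⊢ (q1, 111, #) ⊢ (q1, 11, #) ⊢ (q1, 1, #) ⊢ (q1, ε, #)
All input consumed; state q1 ∈ F.

Accept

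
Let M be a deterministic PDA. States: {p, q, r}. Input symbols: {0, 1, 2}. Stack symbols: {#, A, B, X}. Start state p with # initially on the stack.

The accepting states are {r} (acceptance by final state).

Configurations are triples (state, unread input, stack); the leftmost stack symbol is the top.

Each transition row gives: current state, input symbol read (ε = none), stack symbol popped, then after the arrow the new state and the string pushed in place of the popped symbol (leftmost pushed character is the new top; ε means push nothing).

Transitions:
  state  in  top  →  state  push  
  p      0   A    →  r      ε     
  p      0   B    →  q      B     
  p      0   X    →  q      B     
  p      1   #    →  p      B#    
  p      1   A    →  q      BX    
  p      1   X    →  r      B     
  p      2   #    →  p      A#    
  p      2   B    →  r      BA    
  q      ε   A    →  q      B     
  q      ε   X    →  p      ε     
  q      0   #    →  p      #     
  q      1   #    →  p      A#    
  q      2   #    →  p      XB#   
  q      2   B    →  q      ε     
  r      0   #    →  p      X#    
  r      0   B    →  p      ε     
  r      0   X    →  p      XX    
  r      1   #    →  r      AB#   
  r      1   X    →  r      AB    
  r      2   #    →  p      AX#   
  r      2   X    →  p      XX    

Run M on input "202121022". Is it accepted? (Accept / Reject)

Reject

(p, 202121022, #)
  read 2, top #: go to p, push A# → (p, 02121022, A#)
  read 0, top A: go to r, push ε → (r, 2121022, #)
  read 2, top #: go to p, push AX# → (p, 121022, AX#)
  read 1, top A: go to q, push BX → (q, 21022, BXX#)
  read 2, top B: go to q, push ε → (q, 1022, XX#)
  ε-move, top X: go to p, push ε → (p, 1022, X#)
  read 1, top X: go to r, push B → (r, 022, B#)
  read 0, top B: go to p, push ε → (p, 22, #)
  read 2, top #: go to p, push A# → (p, 2, A#)
No transition applies at (p, 2, A#); input not fully consumed.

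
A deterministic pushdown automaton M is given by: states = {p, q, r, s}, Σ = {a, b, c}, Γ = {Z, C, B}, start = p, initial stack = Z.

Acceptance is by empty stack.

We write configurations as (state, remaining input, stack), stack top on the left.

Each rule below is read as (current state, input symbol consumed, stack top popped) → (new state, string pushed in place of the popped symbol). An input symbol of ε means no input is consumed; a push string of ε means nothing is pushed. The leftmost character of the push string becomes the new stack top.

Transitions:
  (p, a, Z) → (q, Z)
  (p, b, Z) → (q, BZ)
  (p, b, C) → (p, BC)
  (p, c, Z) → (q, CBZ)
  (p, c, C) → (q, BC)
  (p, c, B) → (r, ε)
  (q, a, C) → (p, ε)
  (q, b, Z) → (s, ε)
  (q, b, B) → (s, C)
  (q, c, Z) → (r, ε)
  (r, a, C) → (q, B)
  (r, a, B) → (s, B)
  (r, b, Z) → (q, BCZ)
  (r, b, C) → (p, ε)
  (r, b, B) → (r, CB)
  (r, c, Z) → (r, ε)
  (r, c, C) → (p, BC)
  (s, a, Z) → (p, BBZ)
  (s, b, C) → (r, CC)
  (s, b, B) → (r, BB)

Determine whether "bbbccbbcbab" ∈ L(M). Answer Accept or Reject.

(p, bbbccbbcbab, Z)
  read b, top Z: go to q, push BZ → (q, bbccbbcbab, BZ)
  read b, top B: go to s, push C → (s, bccbbcbab, CZ)
  read b, top C: go to r, push CC → (r, ccbbcbab, CCZ)
  read c, top C: go to p, push BC → (p, cbbcbab, BCCZ)
  read c, top B: go to r, push ε → (r, bbcbab, CCZ)
  read b, top C: go to p, push ε → (p, bcbab, CZ)
  read b, top C: go to p, push BC → (p, cbab, BCZ)
  read c, top B: go to r, push ε → (r, bab, CZ)
  read b, top C: go to p, push ε → (p, ab, Z)
  read a, top Z: go to q, push Z → (q, b, Z)
  read b, top Z: go to s, push ε → (s, ε, ε)
All input consumed and the stack is empty.

Accept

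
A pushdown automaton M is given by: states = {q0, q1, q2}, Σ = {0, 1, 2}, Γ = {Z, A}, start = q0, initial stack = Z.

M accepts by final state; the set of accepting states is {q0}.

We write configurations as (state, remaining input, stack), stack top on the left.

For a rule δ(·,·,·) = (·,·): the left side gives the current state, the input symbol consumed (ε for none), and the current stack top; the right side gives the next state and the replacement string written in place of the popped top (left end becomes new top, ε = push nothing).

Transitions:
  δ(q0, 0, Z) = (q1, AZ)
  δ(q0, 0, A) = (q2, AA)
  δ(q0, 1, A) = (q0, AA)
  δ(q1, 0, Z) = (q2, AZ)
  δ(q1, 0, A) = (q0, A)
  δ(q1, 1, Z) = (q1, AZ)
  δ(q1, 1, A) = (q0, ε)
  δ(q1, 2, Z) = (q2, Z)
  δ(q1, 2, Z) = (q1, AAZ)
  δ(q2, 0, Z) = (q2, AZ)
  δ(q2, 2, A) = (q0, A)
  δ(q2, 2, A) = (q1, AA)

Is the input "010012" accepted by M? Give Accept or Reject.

No computation consumes all input and reaches a final state.

Reject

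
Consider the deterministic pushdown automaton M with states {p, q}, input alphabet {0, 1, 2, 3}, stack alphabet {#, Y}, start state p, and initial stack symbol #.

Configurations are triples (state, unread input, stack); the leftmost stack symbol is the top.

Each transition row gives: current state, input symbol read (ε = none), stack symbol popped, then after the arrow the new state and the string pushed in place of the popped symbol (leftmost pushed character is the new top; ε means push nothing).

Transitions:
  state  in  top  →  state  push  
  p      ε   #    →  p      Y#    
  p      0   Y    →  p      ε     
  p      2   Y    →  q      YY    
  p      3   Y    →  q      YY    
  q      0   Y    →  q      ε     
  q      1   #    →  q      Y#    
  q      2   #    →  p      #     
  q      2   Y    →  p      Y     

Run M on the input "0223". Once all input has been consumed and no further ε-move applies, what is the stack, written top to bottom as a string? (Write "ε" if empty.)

YYY#

(p, 0223, #) ⊢ (p, 0223, Y#) ⊢ (p, 223, #) ⊢ (p, 223, Y#) ⊢ (q, 23, YY#) ⊢ (p, 3, YY#) ⊢ (q, ε, YYY#)
All input consumed in state q with stack YYY#.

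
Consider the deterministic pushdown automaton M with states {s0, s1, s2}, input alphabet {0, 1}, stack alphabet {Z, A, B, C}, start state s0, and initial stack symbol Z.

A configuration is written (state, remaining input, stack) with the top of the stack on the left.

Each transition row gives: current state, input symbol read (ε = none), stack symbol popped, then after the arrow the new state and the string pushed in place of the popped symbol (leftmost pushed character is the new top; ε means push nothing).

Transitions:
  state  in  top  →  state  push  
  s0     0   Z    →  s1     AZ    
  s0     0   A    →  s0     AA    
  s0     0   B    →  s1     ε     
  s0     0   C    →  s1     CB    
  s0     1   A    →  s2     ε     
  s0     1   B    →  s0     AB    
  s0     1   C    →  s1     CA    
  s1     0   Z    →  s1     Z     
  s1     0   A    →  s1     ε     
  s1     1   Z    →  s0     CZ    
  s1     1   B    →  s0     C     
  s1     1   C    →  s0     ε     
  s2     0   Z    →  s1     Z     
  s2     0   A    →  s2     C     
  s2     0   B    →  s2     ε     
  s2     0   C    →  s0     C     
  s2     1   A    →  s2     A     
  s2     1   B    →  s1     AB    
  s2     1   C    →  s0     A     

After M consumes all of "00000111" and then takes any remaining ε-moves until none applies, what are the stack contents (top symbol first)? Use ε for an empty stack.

(s0, 00000111, Z)
  read 0, top Z: go to s1, push AZ → (s1, 0000111, AZ)
  read 0, top A: go to s1, push ε → (s1, 000111, Z)
  read 0, top Z: go to s1, push Z → (s1, 00111, Z)
  read 0, top Z: go to s1, push Z → (s1, 0111, Z)
  read 0, top Z: go to s1, push Z → (s1, 111, Z)
  read 1, top Z: go to s0, push CZ → (s0, 11, CZ)
  read 1, top C: go to s1, push CA → (s1, 1, CAZ)
  read 1, top C: go to s0, push ε → (s0, ε, AZ)
All input consumed in state s0 with stack AZ.

AZ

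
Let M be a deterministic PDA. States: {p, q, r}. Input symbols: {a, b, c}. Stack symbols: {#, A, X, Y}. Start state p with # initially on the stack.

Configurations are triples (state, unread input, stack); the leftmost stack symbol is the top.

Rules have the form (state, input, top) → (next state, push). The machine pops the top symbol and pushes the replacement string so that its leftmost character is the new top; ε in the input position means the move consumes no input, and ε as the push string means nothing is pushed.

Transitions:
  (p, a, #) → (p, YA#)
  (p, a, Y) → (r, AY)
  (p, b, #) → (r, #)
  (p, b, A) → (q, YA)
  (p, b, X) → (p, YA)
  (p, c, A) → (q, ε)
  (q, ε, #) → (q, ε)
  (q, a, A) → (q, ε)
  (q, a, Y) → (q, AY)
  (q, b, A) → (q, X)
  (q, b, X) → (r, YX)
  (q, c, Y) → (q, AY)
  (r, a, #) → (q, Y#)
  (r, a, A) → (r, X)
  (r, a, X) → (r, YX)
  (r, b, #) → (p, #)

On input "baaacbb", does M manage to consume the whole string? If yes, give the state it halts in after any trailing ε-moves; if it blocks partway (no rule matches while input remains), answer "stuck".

(p, baaacbb, #)
  read b, top #: go to r, push # → (r, aaacbb, #)
  read a, top #: go to q, push Y# → (q, aacbb, Y#)
  read a, top Y: go to q, push AY → (q, acbb, AY#)
  read a, top A: go to q, push ε → (q, cbb, Y#)
  read c, top Y: go to q, push AY → (q, bb, AY#)
  read b, top A: go to q, push X → (q, b, XY#)
  read b, top X: go to r, push YX → (r, ε, YXY#)
All input consumed; M is in state r.

r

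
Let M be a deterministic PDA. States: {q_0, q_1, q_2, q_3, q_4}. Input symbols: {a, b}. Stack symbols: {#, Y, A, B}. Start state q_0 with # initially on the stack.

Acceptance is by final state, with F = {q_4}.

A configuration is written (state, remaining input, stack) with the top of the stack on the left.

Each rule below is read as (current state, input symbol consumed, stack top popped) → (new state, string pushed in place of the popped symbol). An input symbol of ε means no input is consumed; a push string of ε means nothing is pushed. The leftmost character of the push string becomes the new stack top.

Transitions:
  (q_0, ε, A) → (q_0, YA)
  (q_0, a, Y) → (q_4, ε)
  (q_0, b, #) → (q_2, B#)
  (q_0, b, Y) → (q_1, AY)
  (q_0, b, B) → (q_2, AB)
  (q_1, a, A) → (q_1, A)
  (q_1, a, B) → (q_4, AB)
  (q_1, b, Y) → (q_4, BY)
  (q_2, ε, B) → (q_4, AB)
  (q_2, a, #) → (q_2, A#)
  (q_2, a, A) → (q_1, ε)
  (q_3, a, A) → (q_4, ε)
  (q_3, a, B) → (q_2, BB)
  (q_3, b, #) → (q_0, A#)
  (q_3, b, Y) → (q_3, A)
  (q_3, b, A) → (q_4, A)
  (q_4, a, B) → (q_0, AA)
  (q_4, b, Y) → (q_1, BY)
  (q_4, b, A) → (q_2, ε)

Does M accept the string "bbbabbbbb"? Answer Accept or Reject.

Reject

(q_0, bbbabbbbb, #)
  read b, top #: go to q_2, push B# → (q_2, bbabbbbb, B#)
  ε-move, top B: go to q_4, push AB → (q_4, bbabbbbb, AB#)
  read b, top A: go to q_2, push ε → (q_2, babbbbb, B#)
  ε-move, top B: go to q_4, push AB → (q_4, babbbbb, AB#)
  read b, top A: go to q_2, push ε → (q_2, abbbbb, B#)
  ε-move, top B: go to q_4, push AB → (q_4, abbbbb, AB#)
No transition applies at (q_4, abbbbb, AB#); input not fully consumed.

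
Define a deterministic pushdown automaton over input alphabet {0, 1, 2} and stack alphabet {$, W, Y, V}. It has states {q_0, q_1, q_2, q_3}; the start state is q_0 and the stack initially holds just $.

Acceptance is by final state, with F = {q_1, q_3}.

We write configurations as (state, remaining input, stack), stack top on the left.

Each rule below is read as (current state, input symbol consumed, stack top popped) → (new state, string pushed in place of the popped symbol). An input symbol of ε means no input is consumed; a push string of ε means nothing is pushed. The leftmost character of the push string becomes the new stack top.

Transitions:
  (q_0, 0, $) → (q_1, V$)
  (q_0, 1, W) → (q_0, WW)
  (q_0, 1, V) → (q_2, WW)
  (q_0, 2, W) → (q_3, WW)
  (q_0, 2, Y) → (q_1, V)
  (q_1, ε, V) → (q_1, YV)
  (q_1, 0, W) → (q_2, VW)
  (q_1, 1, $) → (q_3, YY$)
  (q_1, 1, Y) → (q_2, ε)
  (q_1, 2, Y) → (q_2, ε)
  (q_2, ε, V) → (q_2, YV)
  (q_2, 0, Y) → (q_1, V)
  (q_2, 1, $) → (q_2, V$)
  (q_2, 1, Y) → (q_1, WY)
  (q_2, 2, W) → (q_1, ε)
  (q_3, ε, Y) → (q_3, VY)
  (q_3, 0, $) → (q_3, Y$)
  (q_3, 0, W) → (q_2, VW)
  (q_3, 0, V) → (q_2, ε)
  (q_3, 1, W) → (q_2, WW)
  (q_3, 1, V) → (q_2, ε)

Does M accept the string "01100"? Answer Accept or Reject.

Accept

(q_0, 01100, $) ⊢ (q_1, 1100, V$) ⊢ (q_1, 1100, YV$) ⊢ (q_2, 100, V$) ⊢ (q_2, 100, YV$) ⊢ (q_1, 00, WYV$) ⊢ (q_2, 0, VWYV$) ⊢ (q_2, 0, YVWYV$) ⊢ (q_1, ε, VVWYV$)
All input consumed; state q_1 ∈ F.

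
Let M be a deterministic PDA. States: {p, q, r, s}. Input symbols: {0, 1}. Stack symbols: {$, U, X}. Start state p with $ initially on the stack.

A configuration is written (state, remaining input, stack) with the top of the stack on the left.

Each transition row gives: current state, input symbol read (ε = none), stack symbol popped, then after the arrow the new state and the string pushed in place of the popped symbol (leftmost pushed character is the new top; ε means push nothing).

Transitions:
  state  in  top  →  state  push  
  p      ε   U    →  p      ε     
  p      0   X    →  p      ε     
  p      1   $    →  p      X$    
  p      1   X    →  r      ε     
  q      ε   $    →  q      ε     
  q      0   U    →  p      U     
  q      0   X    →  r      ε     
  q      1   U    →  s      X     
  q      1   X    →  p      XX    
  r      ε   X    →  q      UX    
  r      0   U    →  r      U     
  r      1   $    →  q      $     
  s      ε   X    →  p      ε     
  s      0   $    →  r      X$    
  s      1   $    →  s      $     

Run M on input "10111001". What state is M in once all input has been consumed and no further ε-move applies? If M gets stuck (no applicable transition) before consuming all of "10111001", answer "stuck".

(p, 10111001, $) ⊢ (p, 0111001, X$) ⊢ (p, 111001, $) ⊢ (p, 11001, X$) ⊢ (r, 1001, $) ⊢ (q, 001, $) ⊢ (q, 001, ε)
No transition for (q, 0, top ε); M blocks with input 001 remaining.

stuck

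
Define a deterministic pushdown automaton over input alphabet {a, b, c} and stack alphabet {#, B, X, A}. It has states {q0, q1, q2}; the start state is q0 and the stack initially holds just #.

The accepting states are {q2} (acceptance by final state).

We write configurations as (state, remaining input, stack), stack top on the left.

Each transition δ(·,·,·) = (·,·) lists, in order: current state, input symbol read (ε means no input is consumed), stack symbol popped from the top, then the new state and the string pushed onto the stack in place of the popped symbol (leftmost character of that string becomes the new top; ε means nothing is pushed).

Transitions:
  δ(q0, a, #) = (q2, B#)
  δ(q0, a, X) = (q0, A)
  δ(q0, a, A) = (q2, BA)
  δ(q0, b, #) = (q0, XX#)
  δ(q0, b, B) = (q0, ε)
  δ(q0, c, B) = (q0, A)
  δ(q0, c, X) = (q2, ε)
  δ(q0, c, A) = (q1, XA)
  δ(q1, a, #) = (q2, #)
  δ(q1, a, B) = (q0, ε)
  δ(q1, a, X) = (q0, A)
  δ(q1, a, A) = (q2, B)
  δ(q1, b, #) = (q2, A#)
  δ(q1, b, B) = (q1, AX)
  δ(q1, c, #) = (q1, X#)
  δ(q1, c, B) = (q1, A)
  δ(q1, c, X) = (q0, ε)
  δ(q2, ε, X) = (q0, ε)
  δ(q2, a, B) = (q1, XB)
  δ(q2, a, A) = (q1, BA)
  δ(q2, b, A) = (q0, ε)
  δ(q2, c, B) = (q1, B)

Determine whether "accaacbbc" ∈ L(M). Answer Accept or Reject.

(q0, accaacbbc, #) ⊢ (q2, ccaacbbc, B#) ⊢ (q1, caacbbc, B#) ⊢ (q1, aacbbc, A#) ⊢ (q2, acbbc, B#) ⊢ (q1, cbbc, XB#) ⊢ (q0, bbc, B#) ⊢ (q0, bc, #) ⊢ (q0, c, XX#) ⊢ (q2, ε, X#)
All input consumed; state q2 ∈ F.

Accept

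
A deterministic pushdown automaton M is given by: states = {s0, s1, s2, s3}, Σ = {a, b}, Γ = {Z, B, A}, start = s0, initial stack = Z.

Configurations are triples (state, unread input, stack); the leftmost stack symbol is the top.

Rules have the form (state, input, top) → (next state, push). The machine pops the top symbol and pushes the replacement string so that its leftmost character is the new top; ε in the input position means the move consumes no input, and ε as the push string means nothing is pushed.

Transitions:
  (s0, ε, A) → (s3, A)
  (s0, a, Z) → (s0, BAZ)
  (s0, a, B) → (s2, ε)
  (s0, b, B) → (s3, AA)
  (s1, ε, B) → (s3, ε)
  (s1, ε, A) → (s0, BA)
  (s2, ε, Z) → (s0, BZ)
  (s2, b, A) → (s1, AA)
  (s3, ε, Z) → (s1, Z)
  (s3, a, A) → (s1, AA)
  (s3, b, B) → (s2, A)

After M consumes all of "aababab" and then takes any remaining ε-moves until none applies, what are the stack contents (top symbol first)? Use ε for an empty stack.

(s0, aababab, Z) ⊢ (s0, ababab, BAZ) ⊢ (s2, babab, AZ) ⊢ (s1, abab, AAZ) ⊢ (s0, abab, BAAZ) ⊢ (s2, bab, AAZ) ⊢ (s1, ab, AAAZ) ⊢ (s0, ab, BAAAZ) ⊢ (s2, b, AAAZ) ⊢ (s1, ε, AAAAZ) ⊢ (s0, ε, BAAAAZ)
All input consumed in state s0 with stack BAAAAZ.

BAAAAZ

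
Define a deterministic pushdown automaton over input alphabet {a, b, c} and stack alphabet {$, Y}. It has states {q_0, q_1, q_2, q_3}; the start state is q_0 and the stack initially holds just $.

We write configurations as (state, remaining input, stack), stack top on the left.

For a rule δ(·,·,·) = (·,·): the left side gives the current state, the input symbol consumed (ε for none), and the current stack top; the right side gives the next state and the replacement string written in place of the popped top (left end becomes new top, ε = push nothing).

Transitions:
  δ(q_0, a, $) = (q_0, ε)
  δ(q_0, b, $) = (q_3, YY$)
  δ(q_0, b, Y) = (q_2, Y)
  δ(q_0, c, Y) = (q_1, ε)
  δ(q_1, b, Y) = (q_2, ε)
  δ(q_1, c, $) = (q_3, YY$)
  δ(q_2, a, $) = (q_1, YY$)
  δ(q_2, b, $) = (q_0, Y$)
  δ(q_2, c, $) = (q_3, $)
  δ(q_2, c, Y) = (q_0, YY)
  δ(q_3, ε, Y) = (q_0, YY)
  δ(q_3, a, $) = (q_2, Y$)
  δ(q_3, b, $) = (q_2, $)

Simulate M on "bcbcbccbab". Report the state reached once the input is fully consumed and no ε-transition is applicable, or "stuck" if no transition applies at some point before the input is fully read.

(q_0, bcbcbccbab, $)
  read b, top $: go to q_3, push YY$ → (q_3, cbcbccbab, YY$)
  ε-move, top Y: go to q_0, push YY → (q_0, cbcbccbab, YYY$)
  read c, top Y: go to q_1, push ε → (q_1, bcbccbab, YY$)
  read b, top Y: go to q_2, push ε → (q_2, cbccbab, Y$)
  read c, top Y: go to q_0, push YY → (q_0, bccbab, YY$)
  read b, top Y: go to q_2, push Y → (q_2, ccbab, YY$)
  read c, top Y: go to q_0, push YY → (q_0, cbab, YYY$)
  read c, top Y: go to q_1, push ε → (q_1, bab, YY$)
  read b, top Y: go to q_2, push ε → (q_2, ab, Y$)
No transition for (q_2, a, top Y); M blocks with input ab remaining.

stuck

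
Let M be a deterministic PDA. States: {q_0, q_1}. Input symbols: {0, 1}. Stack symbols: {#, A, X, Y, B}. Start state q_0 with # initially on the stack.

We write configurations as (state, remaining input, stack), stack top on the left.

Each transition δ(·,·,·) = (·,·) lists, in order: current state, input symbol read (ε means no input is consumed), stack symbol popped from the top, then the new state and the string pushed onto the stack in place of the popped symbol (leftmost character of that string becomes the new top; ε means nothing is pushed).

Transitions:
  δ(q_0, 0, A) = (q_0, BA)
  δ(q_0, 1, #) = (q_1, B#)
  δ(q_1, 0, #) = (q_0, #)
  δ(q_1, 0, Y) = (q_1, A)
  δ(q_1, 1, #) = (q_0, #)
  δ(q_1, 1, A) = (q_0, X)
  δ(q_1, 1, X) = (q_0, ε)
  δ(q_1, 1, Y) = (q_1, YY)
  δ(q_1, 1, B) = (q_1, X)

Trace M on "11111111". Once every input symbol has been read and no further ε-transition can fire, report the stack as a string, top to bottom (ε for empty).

X#

(q_0, 11111111, #)
  read 1, top #: go to q_1, push B# → (q_1, 1111111, B#)
  read 1, top B: go to q_1, push X → (q_1, 111111, X#)
  read 1, top X: go to q_0, push ε → (q_0, 11111, #)
  read 1, top #: go to q_1, push B# → (q_1, 1111, B#)
  read 1, top B: go to q_1, push X → (q_1, 111, X#)
  read 1, top X: go to q_0, push ε → (q_0, 11, #)
  read 1, top #: go to q_1, push B# → (q_1, 1, B#)
  read 1, top B: go to q_1, push X → (q_1, ε, X#)
All input consumed in state q_1 with stack X#.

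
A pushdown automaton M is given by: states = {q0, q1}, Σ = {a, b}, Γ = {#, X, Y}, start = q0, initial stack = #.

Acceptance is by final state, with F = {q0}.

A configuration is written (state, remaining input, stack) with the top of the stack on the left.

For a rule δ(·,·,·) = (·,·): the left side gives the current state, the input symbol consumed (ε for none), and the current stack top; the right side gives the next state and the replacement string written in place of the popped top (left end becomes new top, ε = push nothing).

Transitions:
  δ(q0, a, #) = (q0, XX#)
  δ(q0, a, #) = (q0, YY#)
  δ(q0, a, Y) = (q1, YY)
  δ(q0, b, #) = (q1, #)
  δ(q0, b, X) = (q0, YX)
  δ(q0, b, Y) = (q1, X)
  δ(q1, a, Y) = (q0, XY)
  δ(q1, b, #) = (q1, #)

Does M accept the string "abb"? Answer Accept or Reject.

Reject

No computation consumes all input and reaches a final state.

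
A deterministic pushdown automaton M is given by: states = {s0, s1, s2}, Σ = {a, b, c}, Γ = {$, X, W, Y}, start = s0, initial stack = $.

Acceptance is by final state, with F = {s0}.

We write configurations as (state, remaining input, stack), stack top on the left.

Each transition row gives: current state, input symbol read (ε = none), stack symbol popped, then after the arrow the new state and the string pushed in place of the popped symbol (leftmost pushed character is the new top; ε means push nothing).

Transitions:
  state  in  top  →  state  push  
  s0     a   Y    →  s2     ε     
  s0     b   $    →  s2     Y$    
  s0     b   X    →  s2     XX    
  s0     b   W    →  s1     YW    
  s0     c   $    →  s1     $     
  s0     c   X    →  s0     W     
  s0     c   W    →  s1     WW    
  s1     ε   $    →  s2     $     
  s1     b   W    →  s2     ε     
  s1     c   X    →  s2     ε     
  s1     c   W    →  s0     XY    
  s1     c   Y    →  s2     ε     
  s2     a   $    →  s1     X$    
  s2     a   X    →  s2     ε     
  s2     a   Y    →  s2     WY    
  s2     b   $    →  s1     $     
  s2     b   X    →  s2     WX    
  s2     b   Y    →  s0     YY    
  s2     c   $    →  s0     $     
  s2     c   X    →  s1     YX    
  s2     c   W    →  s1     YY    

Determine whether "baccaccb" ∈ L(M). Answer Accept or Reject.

(s0, baccaccb, $) ⊢ (s2, accaccb, Y$) ⊢ (s2, ccaccb, WY$) ⊢ (s1, caccb, YYY$) ⊢ (s2, accb, YY$) ⊢ (s2, ccb, WYY$) ⊢ (s1, cb, YYYY$) ⊢ (s2, b, YYY$) ⊢ (s0, ε, YYYY$)
All input consumed; state s0 ∈ F.

Accept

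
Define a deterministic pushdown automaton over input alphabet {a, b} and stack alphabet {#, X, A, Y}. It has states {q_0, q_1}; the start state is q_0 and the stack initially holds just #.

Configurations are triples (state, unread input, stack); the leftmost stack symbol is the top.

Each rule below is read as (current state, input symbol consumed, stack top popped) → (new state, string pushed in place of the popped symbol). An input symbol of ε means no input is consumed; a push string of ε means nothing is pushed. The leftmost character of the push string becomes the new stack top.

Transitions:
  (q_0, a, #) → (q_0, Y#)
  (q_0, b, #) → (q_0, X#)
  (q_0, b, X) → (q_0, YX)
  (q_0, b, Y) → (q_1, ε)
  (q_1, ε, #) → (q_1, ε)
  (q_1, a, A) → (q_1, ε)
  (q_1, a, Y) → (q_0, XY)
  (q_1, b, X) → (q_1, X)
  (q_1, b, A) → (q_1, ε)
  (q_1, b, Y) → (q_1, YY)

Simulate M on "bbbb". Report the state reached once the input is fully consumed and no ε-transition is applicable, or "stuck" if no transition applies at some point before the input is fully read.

q_1

(q_0, bbbb, #)
  read b, top #: go to q_0, push X# → (q_0, bbb, X#)
  read b, top X: go to q_0, push YX → (q_0, bb, YX#)
  read b, top Y: go to q_1, push ε → (q_1, b, X#)
  read b, top X: go to q_1, push X → (q_1, ε, X#)
All input consumed; M is in state q_1.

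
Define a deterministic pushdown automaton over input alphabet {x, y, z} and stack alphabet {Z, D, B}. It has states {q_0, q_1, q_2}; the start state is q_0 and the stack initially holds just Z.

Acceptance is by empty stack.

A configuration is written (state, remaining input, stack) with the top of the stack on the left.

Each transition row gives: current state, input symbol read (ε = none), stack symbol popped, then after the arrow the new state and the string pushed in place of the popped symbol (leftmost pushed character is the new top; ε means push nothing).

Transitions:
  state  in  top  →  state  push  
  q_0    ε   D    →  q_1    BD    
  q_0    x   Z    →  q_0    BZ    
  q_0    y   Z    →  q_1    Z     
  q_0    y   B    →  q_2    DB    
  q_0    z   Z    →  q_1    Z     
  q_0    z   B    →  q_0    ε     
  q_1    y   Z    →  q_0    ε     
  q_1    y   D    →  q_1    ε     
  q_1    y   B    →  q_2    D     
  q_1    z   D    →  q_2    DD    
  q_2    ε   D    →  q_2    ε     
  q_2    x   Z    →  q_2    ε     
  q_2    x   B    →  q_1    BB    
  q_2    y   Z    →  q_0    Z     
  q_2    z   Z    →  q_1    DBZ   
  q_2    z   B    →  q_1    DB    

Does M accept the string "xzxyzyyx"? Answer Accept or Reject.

Accept

(q_0, xzxyzyyx, Z) ⊢ (q_0, zxyzyyx, BZ) ⊢ (q_0, xyzyyx, Z) ⊢ (q_0, yzyyx, BZ) ⊢ (q_2, zyyx, DBZ) ⊢ (q_2, zyyx, BZ) ⊢ (q_1, yyx, DBZ) ⊢ (q_1, yx, BZ) ⊢ (q_2, x, DZ) ⊢ (q_2, x, Z) ⊢ (q_2, ε, ε)
All input consumed and the stack is empty.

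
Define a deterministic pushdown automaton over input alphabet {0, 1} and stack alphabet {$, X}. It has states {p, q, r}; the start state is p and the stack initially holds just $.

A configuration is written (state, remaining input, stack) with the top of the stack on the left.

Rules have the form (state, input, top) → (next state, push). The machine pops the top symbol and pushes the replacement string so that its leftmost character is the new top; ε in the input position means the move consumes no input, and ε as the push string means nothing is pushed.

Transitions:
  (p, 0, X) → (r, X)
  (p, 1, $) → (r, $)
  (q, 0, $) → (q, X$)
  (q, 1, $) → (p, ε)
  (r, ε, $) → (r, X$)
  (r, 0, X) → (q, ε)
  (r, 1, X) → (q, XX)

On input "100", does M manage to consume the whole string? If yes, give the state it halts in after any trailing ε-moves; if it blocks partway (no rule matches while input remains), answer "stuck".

(p, 100, $)
  read 1, top $: go to r, push $ → (r, 00, $)
  ε-move, top $: go to r, push X$ → (r, 00, X$)
  read 0, top X: go to q, push ε → (q, 0, $)
  read 0, top $: go to q, push X$ → (q, ε, X$)
All input consumed; M is in state q.

q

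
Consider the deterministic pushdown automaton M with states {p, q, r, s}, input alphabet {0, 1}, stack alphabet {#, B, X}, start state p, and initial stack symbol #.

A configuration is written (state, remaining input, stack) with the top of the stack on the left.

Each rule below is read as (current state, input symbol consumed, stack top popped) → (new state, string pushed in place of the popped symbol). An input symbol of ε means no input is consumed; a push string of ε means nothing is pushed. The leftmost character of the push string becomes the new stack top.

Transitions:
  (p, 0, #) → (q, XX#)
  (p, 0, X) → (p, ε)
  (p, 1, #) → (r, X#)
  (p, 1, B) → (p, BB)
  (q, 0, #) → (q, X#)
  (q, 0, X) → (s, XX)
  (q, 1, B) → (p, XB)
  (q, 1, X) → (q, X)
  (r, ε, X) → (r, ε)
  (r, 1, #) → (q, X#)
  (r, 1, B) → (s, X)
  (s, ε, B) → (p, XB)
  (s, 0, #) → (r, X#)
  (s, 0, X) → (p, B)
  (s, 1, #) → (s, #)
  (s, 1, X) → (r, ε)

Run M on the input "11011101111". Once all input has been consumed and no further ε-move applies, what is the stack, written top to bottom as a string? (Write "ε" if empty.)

(p, 11011101111, #)
  read 1, top #: go to r, push X# → (r, 1011101111, X#)
  ε-move, top X: go to r, push ε → (r, 1011101111, #)
  read 1, top #: go to q, push X# → (q, 011101111, X#)
  read 0, top X: go to s, push XX → (s, 11101111, XX#)
  read 1, top X: go to r, push ε → (r, 1101111, X#)
  ε-move, top X: go to r, push ε → (r, 1101111, #)
  read 1, top #: go to q, push X# → (q, 101111, X#)
  read 1, top X: go to q, push X → (q, 01111, X#)
  read 0, top X: go to s, push XX → (s, 1111, XX#)
  read 1, top X: go to r, push ε → (r, 111, X#)
  ε-move, top X: go to r, push ε → (r, 111, #)
  read 1, top #: go to q, push X# → (q, 11, X#)
  read 1, top X: go to q, push X → (q, 1, X#)
  read 1, top X: go to q, push X → (q, ε, X#)
All input consumed in state q with stack X#.

X#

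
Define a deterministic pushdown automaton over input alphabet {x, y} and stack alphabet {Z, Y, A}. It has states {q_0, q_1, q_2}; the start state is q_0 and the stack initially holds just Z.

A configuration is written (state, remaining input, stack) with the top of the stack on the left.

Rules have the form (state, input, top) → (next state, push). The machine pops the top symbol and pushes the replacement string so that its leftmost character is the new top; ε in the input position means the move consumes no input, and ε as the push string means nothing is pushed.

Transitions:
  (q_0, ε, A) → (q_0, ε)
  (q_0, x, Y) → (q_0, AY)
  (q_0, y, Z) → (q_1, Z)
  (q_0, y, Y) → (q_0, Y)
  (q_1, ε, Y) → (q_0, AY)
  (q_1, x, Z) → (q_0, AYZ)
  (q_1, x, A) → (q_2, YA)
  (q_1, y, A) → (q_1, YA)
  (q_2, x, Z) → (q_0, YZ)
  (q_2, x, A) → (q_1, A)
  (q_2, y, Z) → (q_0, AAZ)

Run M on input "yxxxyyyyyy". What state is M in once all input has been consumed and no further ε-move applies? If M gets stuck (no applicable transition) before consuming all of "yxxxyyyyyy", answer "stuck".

q_0

(q_0, yxxxyyyyyy, Z)
  read y, top Z: go to q_1, push Z → (q_1, xxxyyyyyy, Z)
  read x, top Z: go to q_0, push AYZ → (q_0, xxyyyyyy, AYZ)
  ε-move, top A: go to q_0, push ε → (q_0, xxyyyyyy, YZ)
  read x, top Y: go to q_0, push AY → (q_0, xyyyyyy, AYZ)
  ε-move, top A: go to q_0, push ε → (q_0, xyyyyyy, YZ)
  read x, top Y: go to q_0, push AY → (q_0, yyyyyy, AYZ)
  ε-move, top A: go to q_0, push ε → (q_0, yyyyyy, YZ)
  read y, top Y: go to q_0, push Y → (q_0, yyyyy, YZ)
  read y, top Y: go to q_0, push Y → (q_0, yyyy, YZ)
  read y, top Y: go to q_0, push Y → (q_0, yyy, YZ)
  read y, top Y: go to q_0, push Y → (q_0, yy, YZ)
  read y, top Y: go to q_0, push Y → (q_0, y, YZ)
  read y, top Y: go to q_0, push Y → (q_0, ε, YZ)
All input consumed; M is in state q_0.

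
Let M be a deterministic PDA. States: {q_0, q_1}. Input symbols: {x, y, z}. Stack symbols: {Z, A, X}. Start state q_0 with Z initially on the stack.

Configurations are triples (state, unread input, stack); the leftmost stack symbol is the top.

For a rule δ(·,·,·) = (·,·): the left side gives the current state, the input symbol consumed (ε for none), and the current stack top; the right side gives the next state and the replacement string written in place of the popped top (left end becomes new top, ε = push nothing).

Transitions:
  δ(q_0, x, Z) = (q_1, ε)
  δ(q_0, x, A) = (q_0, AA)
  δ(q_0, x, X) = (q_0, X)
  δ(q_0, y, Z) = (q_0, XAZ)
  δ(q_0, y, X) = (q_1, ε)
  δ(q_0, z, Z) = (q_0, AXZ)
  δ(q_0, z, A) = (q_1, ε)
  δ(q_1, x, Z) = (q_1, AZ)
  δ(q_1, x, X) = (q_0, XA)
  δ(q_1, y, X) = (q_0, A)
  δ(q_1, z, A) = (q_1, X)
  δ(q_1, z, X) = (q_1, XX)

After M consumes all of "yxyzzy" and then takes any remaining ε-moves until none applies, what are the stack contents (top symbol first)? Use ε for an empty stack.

(q_0, yxyzzy, Z)
  read y, top Z: go to q_0, push XAZ → (q_0, xyzzy, XAZ)
  read x, top X: go to q_0, push X → (q_0, yzzy, XAZ)
  read y, top X: go to q_1, push ε → (q_1, zzy, AZ)
  read z, top A: go to q_1, push X → (q_1, zy, XZ)
  read z, top X: go to q_1, push XX → (q_1, y, XXZ)
  read y, top X: go to q_0, push A → (q_0, ε, AXZ)
All input consumed in state q_0 with stack AXZ.

AXZ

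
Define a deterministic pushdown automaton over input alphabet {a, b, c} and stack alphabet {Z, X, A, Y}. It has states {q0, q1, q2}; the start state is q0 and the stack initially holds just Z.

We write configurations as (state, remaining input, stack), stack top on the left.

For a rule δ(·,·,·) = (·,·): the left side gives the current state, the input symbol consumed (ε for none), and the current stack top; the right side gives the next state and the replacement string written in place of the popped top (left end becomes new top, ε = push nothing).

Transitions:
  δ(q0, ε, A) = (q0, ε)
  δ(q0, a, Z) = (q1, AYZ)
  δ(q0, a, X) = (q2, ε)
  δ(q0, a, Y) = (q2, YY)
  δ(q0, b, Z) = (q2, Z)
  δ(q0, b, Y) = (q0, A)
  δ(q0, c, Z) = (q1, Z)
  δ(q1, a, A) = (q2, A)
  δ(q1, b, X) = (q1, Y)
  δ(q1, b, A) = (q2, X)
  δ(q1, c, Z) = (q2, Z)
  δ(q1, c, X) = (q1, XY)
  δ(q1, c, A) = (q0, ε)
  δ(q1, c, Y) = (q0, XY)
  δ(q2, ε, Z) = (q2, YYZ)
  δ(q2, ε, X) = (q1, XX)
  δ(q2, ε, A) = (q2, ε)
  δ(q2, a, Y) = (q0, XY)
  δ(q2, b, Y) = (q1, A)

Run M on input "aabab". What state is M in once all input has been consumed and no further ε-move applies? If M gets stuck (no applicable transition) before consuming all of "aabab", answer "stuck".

(q0, aabab, Z)
  read a, top Z: go to q1, push AYZ → (q1, abab, AYZ)
  read a, top A: go to q2, push A → (q2, bab, AYZ)
  ε-move, top A: go to q2, push ε → (q2, bab, YZ)
  read b, top Y: go to q1, push A → (q1, ab, AZ)
  read a, top A: go to q2, push A → (q2, b, AZ)
  ε-move, top A: go to q2, push ε → (q2, b, Z)
  ε-move, top Z: go to q2, push YYZ → (q2, b, YYZ)
  read b, top Y: go to q1, push A → (q1, ε, AYZ)
All input consumed; M is in state q1.

q1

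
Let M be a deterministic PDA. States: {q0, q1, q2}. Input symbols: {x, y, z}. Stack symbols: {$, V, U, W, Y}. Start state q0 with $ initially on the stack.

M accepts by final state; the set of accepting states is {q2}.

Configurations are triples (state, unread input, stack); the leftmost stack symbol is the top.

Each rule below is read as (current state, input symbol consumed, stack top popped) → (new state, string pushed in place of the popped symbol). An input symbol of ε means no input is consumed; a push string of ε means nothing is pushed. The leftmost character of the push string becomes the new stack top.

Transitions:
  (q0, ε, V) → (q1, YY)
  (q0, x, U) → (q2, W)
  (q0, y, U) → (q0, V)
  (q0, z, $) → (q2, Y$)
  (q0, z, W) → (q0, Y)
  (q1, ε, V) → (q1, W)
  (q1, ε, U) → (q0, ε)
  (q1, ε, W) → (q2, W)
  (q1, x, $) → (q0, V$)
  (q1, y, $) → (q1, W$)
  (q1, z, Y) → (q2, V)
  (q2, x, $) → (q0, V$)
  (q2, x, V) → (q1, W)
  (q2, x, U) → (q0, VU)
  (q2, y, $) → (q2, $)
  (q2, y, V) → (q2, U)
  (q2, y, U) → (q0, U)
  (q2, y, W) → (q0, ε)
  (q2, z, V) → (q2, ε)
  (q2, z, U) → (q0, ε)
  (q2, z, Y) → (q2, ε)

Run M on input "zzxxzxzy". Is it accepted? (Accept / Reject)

(q0, zzxxzxzy, $)
  read z, top $: go to q2, push Y$ → (q2, zxxzxzy, Y$)
  read z, top Y: go to q2, push ε → (q2, xxzxzy, $)
  read x, top $: go to q0, push V$ → (q0, xzxzy, V$)
  ε-move, top V: go to q1, push YY → (q1, xzxzy, YY$)
No transition applies at (q1, xzxzy, YY$); input not fully consumed.

Reject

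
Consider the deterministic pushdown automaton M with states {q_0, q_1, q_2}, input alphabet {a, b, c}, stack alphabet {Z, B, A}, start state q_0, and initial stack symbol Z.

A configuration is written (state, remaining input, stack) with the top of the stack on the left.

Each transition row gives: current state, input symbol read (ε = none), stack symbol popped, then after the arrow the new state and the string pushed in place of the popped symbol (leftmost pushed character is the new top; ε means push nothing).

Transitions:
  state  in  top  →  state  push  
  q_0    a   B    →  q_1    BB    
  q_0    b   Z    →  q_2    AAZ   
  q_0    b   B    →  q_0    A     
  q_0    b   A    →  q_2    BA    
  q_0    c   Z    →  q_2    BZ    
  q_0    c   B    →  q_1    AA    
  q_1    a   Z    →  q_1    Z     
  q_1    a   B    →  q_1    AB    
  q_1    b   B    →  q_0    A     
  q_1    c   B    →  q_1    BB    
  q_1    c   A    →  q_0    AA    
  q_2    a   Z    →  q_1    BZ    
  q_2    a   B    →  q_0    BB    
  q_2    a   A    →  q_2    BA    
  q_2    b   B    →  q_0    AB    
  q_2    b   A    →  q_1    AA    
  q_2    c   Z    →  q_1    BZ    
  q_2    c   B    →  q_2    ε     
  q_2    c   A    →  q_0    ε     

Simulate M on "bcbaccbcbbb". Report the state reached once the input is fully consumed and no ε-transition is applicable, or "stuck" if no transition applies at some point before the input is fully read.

stuck

(q_0, bcbaccbcbbb, Z)
  read b, top Z: go to q_2, push AAZ → (q_2, cbaccbcbbb, AAZ)
  read c, top A: go to q_0, push ε → (q_0, baccbcbbb, AZ)
  read b, top A: go to q_2, push BA → (q_2, accbcbbb, BAZ)
  read a, top B: go to q_0, push BB → (q_0, ccbcbbb, BBAZ)
  read c, top B: go to q_1, push AA → (q_1, cbcbbb, AABAZ)
  read c, top A: go to q_0, push AA → (q_0, bcbbb, AAABAZ)
  read b, top A: go to q_2, push BA → (q_2, cbbb, BAAABAZ)
  read c, top B: go to q_2, push ε → (q_2, bbb, AAABAZ)
  read b, top A: go to q_1, push AA → (q_1, bb, AAAABAZ)
No transition for (q_1, b, top A); M blocks with input bb remaining.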